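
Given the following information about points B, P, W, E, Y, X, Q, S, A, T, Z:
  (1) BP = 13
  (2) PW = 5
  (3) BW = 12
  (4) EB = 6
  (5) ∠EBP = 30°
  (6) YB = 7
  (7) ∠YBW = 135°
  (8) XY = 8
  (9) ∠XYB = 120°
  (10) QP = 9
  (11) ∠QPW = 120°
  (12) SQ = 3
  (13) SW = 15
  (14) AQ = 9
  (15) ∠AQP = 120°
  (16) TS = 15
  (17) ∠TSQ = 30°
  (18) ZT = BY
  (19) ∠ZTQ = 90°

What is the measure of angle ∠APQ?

Step 1: By the law of cosines on triangle PQA: PA² = 9² + 9² − 2·9·9·cos(120°) = 243, so PA = 9·√3.
Step 2: By the inverse law of cosines on triangle APQ: cos(∠APQ) = ((9·√3)² + 9² − 9²) / (2·9·√3·9) = 243/280.59 = 0.866, so ∠APQ = 30°.

Therefore, the measure of angle ∠APQ = 30°.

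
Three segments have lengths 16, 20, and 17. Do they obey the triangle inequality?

For three segments to close into a triangle, no single side can be as long as the other two combined.
The longest side is 20, and 16 + 17 = 33 > 20.
A triangle can be formed.

Yes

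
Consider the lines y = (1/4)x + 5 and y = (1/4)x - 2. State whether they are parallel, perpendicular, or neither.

Slope of line 1: m1 = 1/4
Slope of line 2: m2 = 1/4
Two lines are parallel if and only if they have equal slopes (or both are vertical).
Here m1 = m2 = 1/4, confirming the lines are parallel.

Parallel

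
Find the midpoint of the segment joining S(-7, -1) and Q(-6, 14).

M = ((x₁ + x₂)/2, (y₁ + y₂)/2)
= ((-7 + -6)/2, (-1 + 14)/2)
= (-13/2, 13/2) = (-13/2, 13/2)

(-13/2, 13/2)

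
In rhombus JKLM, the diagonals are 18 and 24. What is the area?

Area = (18 * 24) / 2 = 432 / 2 = 216

216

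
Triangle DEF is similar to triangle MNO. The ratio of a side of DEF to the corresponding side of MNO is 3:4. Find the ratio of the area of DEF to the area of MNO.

The ratio of areas of similar triangles equals the square of the side ratio.
Side ratio = 3:4
Area ratio = (3/4)^2 = 9/16 = 9:16

9:16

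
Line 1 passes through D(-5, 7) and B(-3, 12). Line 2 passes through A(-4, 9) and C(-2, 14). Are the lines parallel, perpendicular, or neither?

Slope of line 1: m1 = (12 - 7)/(-3 - -5) = 5/2 = 5/2
Slope of line 2: m2 = (14 - 9)/(-2 - -4) = 5/2 = 5/2
Two lines are parallel if and only if they have equal slopes (or both are vertical).
Here m1 = m2 = 5/2, confirming the lines are parallel.

Parallel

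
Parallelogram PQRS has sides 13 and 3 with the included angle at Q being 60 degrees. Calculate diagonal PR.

The diagonal of a parallelogram can be found by treating two adjacent sides and the diagonal as a triangle.
Applying the law of cosines with sides 13, 3 and included angle 60°:
d^2 = 169 + 9 - 78*cos(60°) = 139
d = sqrt(139)

sqrt(139)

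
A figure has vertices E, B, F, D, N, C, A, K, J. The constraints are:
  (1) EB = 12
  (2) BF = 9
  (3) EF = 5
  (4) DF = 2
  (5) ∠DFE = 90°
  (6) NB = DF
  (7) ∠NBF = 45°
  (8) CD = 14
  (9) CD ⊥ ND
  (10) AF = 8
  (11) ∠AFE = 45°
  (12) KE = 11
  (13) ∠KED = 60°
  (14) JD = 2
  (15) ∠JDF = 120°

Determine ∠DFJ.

Step 1: By the law of cosines on triangle FDJ: FJ² = 2² + 2² − 2·2·2·cos(120°) = 12, so FJ = 2·√3.
Step 2: By the inverse law of cosines on triangle DFJ: cos(∠DFJ) = (2² + (2·√3)² − 2²) / (2·2·2·√3) = 12/13.86 = 0.866, so ∠DFJ = 30°.

Therefore, the measure of angle ∠DFJ = 30°.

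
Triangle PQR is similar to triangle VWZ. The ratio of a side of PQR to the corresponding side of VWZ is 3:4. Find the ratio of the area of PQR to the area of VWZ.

The ratio of areas of similar triangles equals the square of the side ratio.
Side ratio = 3:4
Area ratio = (3/4)^2 = 9/16 = 9:16

9:16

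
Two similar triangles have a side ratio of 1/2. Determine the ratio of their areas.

Area ratio = (side ratio)^2 = (1/2)^2 = 1:4.

1:4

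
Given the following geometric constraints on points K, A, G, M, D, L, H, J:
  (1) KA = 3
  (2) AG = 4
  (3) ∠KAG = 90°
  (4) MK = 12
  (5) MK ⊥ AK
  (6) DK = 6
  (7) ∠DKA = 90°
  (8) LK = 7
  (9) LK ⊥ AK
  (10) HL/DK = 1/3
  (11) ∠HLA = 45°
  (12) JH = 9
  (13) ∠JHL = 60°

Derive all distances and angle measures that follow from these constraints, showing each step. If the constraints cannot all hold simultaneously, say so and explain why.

The constraints are consistent.

From the given relations:
  HL = 1/3·DK = 1/3·6 = 2

Step 1: From KA = 3, AG = 4, and ∠KAG = 90°, by the law of cosines:
  KG² = KA² + AG² - 2·KA·AG·cos(90°) = 9 + 16 - 0 = 25
  KG = 5

Step 2: From AK = 3, KM = 12, and ∠AKM = 90°, by the law of cosines:
  AM² = AK² + KM² - 2·AK·KM·cos(90°) = 9 + 144 - 0 = 153
  AM = 3·√17

Step 3: From AK = 3, KD = 6, and ∠AKD = 90°, by the law of cosines:
  AD² = AK² + KD² - 2·AK·KD·cos(90°) = 9 + 36 - 0 = 45
  AD = 3·√5

Step 4: From AK = 3, KL = 7, and ∠AKL = 90°, by the law of cosines:
  AL² = AK² + KL² - 2·AK·KL·cos(90°) = 9 + 49 - 0 = 58
  AL = √58

Step 5: From LH = 2, HJ = 9, and ∠LHJ = 60°, by the law of cosines:
  LJ² = LH² + HJ² - 2·LH·HJ·cos(60°) = 4 + 81 - 18 = 67
  LJ = √67

Step 6: From AL = √58, LH = 2, and ∠ALH = 45°, by the law of cosines:
  AH² = AL² + LH² - 2·AL·LH·cos(45°) = 58 + 4 - 21.54 = 40.46
  AH ≈ 6.36

Step 7: From KA = 3, KG = 5, AG = 4, by the inverse law of cosines:
  cos(∠AKG) = (KA² + KG² - AG²) / (2·KA·KG)
  ∠AKG = 53.13°

Step 8: From AD = 3·√5, AK = 3, DK = 6, by the inverse law of cosines:
  cos(∠DAK) = (AD² + AK² - DK²) / (2·AD·AK)
  ∠DAK = 63.43°

Step 9: From AK = 3, AL = √58, KL = 7, by the inverse law of cosines:
  cos(∠KAL) = (AK² + AL² - KL²) / (2·AK·AL)
  ∠KAL = 66.8°

Step 10: From AK = 3, AM = 3·√17, KM = 12, by the inverse law of cosines:
  cos(∠KAM) = (AK² + AM² - KM²) / (2·AK·AM)
  ∠KAM = 75.96°

Step 11: From GA = 4, GK = 5, AK = 3, by the inverse law of cosines:
  cos(∠AGK) = (GA² + GK² - AK²) / (2·GA·GK)
  ∠AGK = 36.87°

Step 12: From MA = 3·√17, MK = 12, AK = 3, by the inverse law of cosines:
  cos(∠AMK) = (MA² + MK² - AK²) / (2·MA·MK)
  ∠AMK = 14.04°

Step 13: From DA = 3·√5, DK = 6, AK = 3, by the inverse law of cosines:
  cos(∠ADK) = (DA² + DK² - AK²) / (2·DA·DK)
  ∠ADK = 26.57°

Step 14: From LA = √58, LK = 7, AK = 3, by the inverse law of cosines:
  cos(∠ALK) = (LA² + LK² - AK²) / (2·LA·LK)
  ∠ALK = 23.2°

Step 15: From LH = 2, LJ = √67, HJ = 9, by the inverse law of cosines:
  cos(∠HLJ) = (LH² + LJ² - HJ²) / (2·LH·LJ)
  ∠HLJ = 107.78°

Step 16: From JH = 9, JL = √67, HL = 2, by the inverse law of cosines:
  cos(∠HJL) = (JH² + JL² - HL²) / (2·JH·JL)
  ∠HJL = 12.22°

Step 17: From AH = 6.36, AL = √58, HL = 2, by the inverse law of cosines:
  cos(∠HAL) = (AH² + AL² - HL²) / (2·AH·AL)
  ∠HAL = 12.85°

Step 18: From HA = 6.36, HL = 2, AL = √58, by the inverse law of cosines:
  cos(∠AHL) = (HA² + HL² - AL²) / (2·HA·HL)
  ∠AHL = 122.15°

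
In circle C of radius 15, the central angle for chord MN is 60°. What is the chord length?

Chord = 2(15) sin(30°) = 15

15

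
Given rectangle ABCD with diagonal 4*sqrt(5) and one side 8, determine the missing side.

b = sqrt(d^2 - a^2) = sqrt(80 - 64) = sqrt(16) = 4

4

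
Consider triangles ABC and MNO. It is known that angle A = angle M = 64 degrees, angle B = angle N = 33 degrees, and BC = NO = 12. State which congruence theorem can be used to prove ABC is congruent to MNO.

Consider the given information: angle A = angle M = 64 degrees, angle B = angle N = 33 degrees, and BC = NO = 12
This is not ASA or HL: ASA requires two angles and the side between them. HL only applies to right triangles with matching hypotenuse and leg.
The correct criterion is AAS. Two pairs of corresponding angles and a non-included side are equal (Angle-Angle-Side).

AAS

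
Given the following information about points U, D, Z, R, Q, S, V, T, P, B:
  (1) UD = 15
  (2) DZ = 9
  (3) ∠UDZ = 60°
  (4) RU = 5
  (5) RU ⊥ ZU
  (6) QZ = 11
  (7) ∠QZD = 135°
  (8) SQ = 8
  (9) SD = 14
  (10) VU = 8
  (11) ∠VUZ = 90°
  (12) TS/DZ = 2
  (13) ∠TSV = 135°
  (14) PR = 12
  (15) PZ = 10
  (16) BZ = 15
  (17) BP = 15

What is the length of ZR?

Step 1: By the law of cosines on triangle UDZ: UZ² = 15² + 9² − 2·15·9·cos(60°) = 171, so UZ = 3·√19.
Step 2: By the law of cosines on triangle ZUR: ZR² = (3·√19)² + 5² − 2·3·√19·5·cos(90°) = 196, so ZR = 14.

Therefore, the length of ZR = 14.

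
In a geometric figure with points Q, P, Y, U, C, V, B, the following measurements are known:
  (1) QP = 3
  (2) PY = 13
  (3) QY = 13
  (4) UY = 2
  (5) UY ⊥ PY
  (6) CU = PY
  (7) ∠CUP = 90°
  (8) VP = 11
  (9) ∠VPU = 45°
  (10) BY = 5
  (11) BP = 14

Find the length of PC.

From the given relations: CU = PY = 13.
Step 1: By the law of cosines on triangle UYP: UP² = 2² + 13² − 2·2·13·cos(90°) = 173, so UP = √173.
Step 2: By the law of cosines on triangle PUC: PC² = √173² + 13² − 2·√173·13·cos(90°) = 342, so PC = 3·√38.

Therefore, the length of PC = 3·√38.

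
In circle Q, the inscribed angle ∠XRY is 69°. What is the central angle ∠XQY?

Central angle = 2 × 69° = 138° (inscribed angle theorem).

138°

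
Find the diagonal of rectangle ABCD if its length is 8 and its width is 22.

Using the Pythagorean theorem:
d² = 8² + 22² = 64 + 484 = 548
d = sqrt(548) = 2*sqrt(137)

2*sqrt(137)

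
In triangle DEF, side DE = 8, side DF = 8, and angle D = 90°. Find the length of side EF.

Since angle D = 90°, this is a right triangle and the law of cosines reduces to the Pythagorean theorem.
EF^2 = 8^2 + 8^2 = 128
EF = 8*sqrt(2)

8*sqrt(2)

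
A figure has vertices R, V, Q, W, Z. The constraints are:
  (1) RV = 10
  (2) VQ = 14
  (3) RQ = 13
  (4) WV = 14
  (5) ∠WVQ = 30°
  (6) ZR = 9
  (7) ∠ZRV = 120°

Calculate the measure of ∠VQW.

Step 1: By the law of cosines on triangle QVW: QW² = 14² + 14² − 2·14·14·cos(30°) = 52.52, so QW ≈ 7.25.
Step 2: By the inverse law of cosines on triangle VQW: cos(∠VQW) = (14² + 7.25² − 14²) / (2·14·7.25) = 52.52/202.91 = 0.2588, so ∠VQW = 75°.

Therefore, the measure of angle ∠VQW = 75°.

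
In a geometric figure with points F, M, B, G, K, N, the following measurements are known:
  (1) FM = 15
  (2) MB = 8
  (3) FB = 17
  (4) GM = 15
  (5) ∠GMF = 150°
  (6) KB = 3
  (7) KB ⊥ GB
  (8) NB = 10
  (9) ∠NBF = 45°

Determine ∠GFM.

Step 1: By the law of cosines on triangle FMG: FG² = 15² + 15² − 2·15·15·cos(150°) = 839.71, so FG ≈ 28.98.
Step 2: By the inverse law of cosines on triangle GFM: cos(∠GFM) = (28.98² + 15² − 15²) / (2·28.98·15) = 839.71/869.33 = 0.9659, so ∠GFM = 15°.

Therefore, the measure of angle ∠GFM = 15°.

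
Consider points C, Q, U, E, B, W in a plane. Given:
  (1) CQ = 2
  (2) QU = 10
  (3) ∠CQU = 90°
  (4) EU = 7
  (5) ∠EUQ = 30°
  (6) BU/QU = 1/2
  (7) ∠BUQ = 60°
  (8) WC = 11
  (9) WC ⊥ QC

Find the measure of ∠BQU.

From the given relations: BU = 1/2·QU = 1/2·10 = 5.
Step 1: By the law of cosines on triangle QUB: QB² = 10² + 5² − 2·10·5·cos(60°) = 75, so QB = 5·√3.
Step 2: By the inverse law of cosines on triangle BQU: cos(∠BQU) = ((5·√3)² + 10² − 5²) / (2·5·√3·10) = 150/173.21 = 0.866, so ∠BQU = 30°.

Therefore, the measure of angle ∠BQU = 30°.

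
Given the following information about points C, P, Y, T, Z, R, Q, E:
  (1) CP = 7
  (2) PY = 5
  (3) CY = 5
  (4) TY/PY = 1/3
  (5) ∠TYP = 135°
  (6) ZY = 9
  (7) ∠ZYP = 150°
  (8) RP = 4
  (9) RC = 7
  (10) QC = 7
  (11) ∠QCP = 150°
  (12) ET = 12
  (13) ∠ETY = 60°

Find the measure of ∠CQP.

Step 1: By the law of cosines on triangle QCP: QP² = 7² + 7² − 2·7·7·cos(150°) = 182.87, so QP ≈ 13.52.
Step 2: By the inverse law of cosines on triangle CQP: cos(∠CQP) = (7² + 13.52² − 7²) / (2·7·13.52) = 182.87/189.32 = 0.9659, so ∠CQP = 15°.

Therefore, the measure of angle ∠CQP = 15°.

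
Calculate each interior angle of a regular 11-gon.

Each interior angle of a regular n-gon is (n - 2) * 180 / n.
For n = 11: (11 - 2) * 180 / 11 = 1620/11 = 1620/11 degrees.

1620/11 degrees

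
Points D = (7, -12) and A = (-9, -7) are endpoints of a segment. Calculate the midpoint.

The midpoint is the average of the coordinates:
x: (7 + -9)/2 = -1
y: (-12 + -7)/2 = -19/2
Midpoint = (-1, -19/2)

(-1, -19/2)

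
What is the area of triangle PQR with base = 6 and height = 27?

Area = (1/2) * base * height
Area = (1/2) * 6 * 27
Area = 81

81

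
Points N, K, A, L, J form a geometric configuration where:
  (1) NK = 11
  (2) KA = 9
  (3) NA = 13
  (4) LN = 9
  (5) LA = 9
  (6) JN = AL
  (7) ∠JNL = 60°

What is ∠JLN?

From the given relations: JN = AL = 9.
Step 1: By the law of cosines on triangle LNJ: LJ² = 9² + 9² − 2·9·9·cos(60°) = 81, so LJ = 9.
Step 2: By the inverse law of cosines on triangle JLN: cos(∠JLN) = (9² + 9² − 9²) / (2·9·9) = 81/162 = 0.5, so ∠JLN = 60°.

Therefore, the measure of angle ∠JLN = 60°.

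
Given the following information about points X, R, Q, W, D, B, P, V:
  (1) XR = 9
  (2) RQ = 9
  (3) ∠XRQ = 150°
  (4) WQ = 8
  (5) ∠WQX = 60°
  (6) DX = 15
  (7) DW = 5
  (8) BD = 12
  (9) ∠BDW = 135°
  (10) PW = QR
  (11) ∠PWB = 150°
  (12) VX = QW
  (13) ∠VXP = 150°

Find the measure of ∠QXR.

Step 1: By the law of cosines on triangle XRQ: XQ² = 9² + 9² − 2·9·9·cos(150°) = 302.3, so XQ ≈ 17.39.
Step 2: By the inverse law of cosines on triangle QXR: cos(∠QXR) = (17.39² + 9² − 9²) / (2·17.39·9) = 302.3/312.96 = 0.9659, so ∠QXR = 15°.

Therefore, the measure of angle ∠QXR = 15°.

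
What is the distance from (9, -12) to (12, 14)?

d = sqrt((12 - 9)^2 + (14 - -12)^2)
d = sqrt(3^2 + 26^2)
d = sqrt(9 + 676)
d = sqrt(685)

sqrt(685)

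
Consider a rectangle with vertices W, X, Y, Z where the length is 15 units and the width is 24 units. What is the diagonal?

A rectangle's diagonal splits it into two right triangles, with the diagonal as the hypotenuse.
By the Pythagorean theorem, d^2 = 15^2 + 24^2 = 801.
Therefore d = sqrt(801) = 3*sqrt(89).

3*sqrt(89)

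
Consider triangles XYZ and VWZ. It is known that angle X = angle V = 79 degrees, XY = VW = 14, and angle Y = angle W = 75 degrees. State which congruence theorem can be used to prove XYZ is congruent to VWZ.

The given information provides:
angle X = angle V = 79 degrees, XY = VW = 14, and angle Y = angle W = 75 degrees
This matches the ASA congruence theorem.
Two pairs of corresponding angles and the included side are equal (Angle-Side-Angle).

ASA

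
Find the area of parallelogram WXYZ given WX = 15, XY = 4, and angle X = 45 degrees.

Area = a * b * sin(theta)
Area = 15 * 4 * sin(45 degrees)
Area = 60 * sqrt(2)/2
Area = 30*sqrt(2)

30*sqrt(2)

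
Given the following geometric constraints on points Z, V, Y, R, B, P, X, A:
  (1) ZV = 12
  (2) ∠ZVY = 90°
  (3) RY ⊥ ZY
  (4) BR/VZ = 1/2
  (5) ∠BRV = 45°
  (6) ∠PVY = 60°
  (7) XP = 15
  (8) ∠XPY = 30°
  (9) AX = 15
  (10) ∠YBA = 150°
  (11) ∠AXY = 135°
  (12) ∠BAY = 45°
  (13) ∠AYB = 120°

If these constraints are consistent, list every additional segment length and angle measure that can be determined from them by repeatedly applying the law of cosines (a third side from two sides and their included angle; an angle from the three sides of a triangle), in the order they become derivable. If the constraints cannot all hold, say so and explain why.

These constraints are not satisfiable: (10), (12) and (13) are the three interior angles of triangle YBA, which must sum to 180°, but 150° + 45° + 120° = 315°. No planar figure meets all of them, so nothing further can be derived.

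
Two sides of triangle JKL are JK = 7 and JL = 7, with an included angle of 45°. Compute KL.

Law of cosines: KL^2 = 7^2 + 7^2 - 2(7)(7)cos(45°) = 98 - 49*sqrt(2), so KL = 7*sqrt(2 - sqrt(2)).

7*sqrt(2 - sqrt(2))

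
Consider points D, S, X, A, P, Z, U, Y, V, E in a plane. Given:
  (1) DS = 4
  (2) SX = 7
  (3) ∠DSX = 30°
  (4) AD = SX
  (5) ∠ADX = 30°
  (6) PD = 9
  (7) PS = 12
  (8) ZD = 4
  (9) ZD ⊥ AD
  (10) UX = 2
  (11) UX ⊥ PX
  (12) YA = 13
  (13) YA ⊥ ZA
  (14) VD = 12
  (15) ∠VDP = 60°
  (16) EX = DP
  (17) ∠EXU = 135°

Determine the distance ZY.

From the given relations: AD = SX = 7.
Step 1: By the law of cosines on triangle ZDA: ZA² = 4² + 7² − 2·4·7·cos(90°) = 65, so ZA = √65.
Step 2: By the law of cosines on triangle ZAY: ZY² = √65² + 13² − 2·√65·13·cos(90°) = 234, so ZY = 3·√26.

Therefore, the length of ZY = 3·√26.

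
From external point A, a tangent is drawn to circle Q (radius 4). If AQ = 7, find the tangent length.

The tangent, radius, and line from the external point to the center form a right triangle.
The right angle is where the tangent meets the radius.
By the Pythagorean theorem: tangent² + 4² = 7²
tangent² = 49 - 16 = 33
tangent = sqrt(33)

sqrt(33)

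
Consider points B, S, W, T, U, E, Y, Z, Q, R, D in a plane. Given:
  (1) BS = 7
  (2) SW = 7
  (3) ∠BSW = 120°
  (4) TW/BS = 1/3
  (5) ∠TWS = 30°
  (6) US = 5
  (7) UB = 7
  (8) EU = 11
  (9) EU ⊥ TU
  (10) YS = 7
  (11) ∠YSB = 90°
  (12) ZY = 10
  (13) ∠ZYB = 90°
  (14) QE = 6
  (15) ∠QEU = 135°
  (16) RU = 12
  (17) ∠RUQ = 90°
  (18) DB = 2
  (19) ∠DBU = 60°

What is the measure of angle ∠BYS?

Step 1: By the law of cosines on triangle YSB: YB² = 7² + 7² − 2·7·7·cos(90°) = 98, so YB = 7·√2.
Step 2: By the inverse law of cosines on triangle BYS: cos(∠BYS) = ((7·√2)² + 7² − 7²) / (2·7·√2·7) = 98/138.59 = 0.7071, so ∠BYS = 45°.

Therefore, the measure of angle ∠BYS = 45°.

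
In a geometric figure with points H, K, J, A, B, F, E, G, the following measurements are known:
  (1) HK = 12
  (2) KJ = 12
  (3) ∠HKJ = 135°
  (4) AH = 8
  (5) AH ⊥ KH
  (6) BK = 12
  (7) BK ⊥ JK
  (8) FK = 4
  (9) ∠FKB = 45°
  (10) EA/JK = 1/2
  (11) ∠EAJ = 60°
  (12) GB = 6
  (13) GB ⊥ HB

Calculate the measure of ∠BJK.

Step 1: By the law of cosines on triangle JKB: JB² = 12² + 12² − 2·12·12·cos(90°) = 288, so JB = 12·√2.
Step 2: By the inverse law of cosines on triangle BJK: cos(∠BJK) = ((12·√2)² + 12² − 12²) / (2·12·√2·12) = 288/407.29 = 0.7071, so ∠BJK = 45°.

Therefore, the measure of angle ∠BJK = 45°.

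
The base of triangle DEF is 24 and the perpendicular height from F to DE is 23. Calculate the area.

A triangle's area is half the area of a rectangle with the same base and height.
Area = (1/2) * 24 * 23 = 276.

276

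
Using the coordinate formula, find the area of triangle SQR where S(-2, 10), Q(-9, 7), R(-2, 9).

The Shoelace formula computes the area from vertex coordinates by summing cross products.
For vertices (-2,10), (-9,7), (-2,9):
Signed sum = -2*7 - -9*10 + -9*9 - -2*7 + -2*10 - -2*9
= 76 + -67 + -2 = 7
Area = (1/2)|7| = 7/2.

7/2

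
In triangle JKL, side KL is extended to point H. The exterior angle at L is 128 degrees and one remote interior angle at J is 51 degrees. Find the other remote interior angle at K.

By the exterior angle theorem: exterior angle = sum of remote interior angles.
128 = 51 + angle K
angle K = 128 - 51 = 77 degrees

77 degrees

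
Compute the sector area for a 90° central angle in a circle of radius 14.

The full circle has area πr² = π(14)² = 196*pi.
The sector covers 90° out of 360°, a fraction of 1/4.
Sector area = 196*pi × 1/4 = 49*pi.

49*pi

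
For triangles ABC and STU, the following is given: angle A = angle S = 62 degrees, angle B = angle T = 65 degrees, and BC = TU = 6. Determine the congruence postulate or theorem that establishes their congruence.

Consider the given information: angle A = angle S = 62 degrees, angle B = angle T = 65 degrees, and BC = TU = 6
This is not SSS or ASA: SSS requires all three pairs of sides, but we don't have that. ASA requires two angles and the side between them.
The correct criterion is AAS. Two pairs of corresponding angles and a non-included side are equal (Angle-Angle-Side).

AAS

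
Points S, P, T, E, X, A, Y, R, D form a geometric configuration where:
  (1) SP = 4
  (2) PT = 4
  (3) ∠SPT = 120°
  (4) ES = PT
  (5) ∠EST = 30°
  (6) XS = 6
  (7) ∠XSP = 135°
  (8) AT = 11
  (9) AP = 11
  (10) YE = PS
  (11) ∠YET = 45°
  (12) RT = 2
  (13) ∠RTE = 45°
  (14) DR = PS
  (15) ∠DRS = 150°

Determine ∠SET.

From the given relations: ES = PT = 4.
Step 1: By the law of cosines on triangle SPT: ST² = 4² + 4² − 2·4·4·cos(120°) = 48, so ST = 4·√3.
Step 2: By the law of cosines on triangle EST: ET² = 4² + (4·√3)² − 2·4·4·√3·cos(30°) = 16, so ET = 4.
Step 3: By the inverse law of cosines on triangle SET: cos(∠SET) = (4² + 4² − (4·√3)²) / (2·4·4) = -16/32 = -0.5, so ∠SET = 120°.

Therefore, the measure of angle ∠SET = 120°.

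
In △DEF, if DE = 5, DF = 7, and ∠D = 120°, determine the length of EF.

By the law of cosines: EF^2 = DE^2 + DF^2 - 2*DE*DF*cos(D)
EF^2 = 5^2 + 7^2 - 2*5*7*cos(120°)
EF^2 = 25 + 49 - 70*(-1/2)
EF^2 = 109
EF = sqrt(109)

sqrt(109)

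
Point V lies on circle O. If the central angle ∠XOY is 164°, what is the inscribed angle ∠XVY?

An inscribed angle intercepts an arc from a point on the circle, while the central angle intercepts the same arc from the center.
The inscribed angle is always half the central angle: 164° / 2 = 82°.

82°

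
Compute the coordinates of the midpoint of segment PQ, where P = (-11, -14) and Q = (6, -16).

The midpoint is the point halfway along the segment.
Move half the horizontal distance: -11 + (6 - -11)/2 = -11 + 17/2 = -5/2
Move half the vertical distance: -14 + (-16 - -14)/2 = -14 + -2/2 = -15
Midpoint = (-5/2, -15)

(-5/2, -15)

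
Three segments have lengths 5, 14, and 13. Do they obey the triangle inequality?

Sort the sides: 5, 13, 14.
It suffices to check that the sum of the two smallest exceeds the largest:
5 + 13 = 18 > 14. ✓
Yes, a valid triangle can be formed.

Yes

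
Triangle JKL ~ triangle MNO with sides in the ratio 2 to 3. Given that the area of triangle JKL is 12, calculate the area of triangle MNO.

The ratio of areas of similar triangles = (side ratio)^2.
Side ratio = 2:3, so area ratio = 4:9.
Area of MNO / Area of JKL = 9/4
Area of MNO = 12 * 9/4 = 27

27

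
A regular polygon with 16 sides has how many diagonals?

The number of diagonals in an n-gon is n(n - 3)/2.
For n = 16: 16(16 - 3)/2 = 16 × 13 / 2 = 104.

104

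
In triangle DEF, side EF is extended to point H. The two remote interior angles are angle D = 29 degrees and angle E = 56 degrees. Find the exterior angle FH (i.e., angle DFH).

Exterior angle = 29 + 56 = 85 degrees (exterior angle theorem).

85 degrees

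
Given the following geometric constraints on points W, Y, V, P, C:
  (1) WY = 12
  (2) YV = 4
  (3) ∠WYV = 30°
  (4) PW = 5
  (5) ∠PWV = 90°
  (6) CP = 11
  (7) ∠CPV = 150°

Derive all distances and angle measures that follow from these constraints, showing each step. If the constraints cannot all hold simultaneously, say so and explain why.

The constraints are consistent.

Step 1: From WY = 12, YV = 4, and ∠WYV = 30°, by the law of cosines:
  WV² = WY² + YV² - 2·WY·YV·cos(30°) = 144 + 16 - 83.14 = 76.86
  WV ≈ 8.77

Step 2: From VW = 8.77, WP = 5, and ∠VWP = 90°, by the law of cosines:
  VP² = VW² + WP² - 2·VW·WP·cos(90°) = 76.86 + 25 - 0 = 101.9
  VP ≈ 10.09

Step 3: From WV = 8.77, WY = 12, VY = 4, by the inverse law of cosines:
  cos(∠VWY) = (WV² + WY² - VY²) / (2·WV·WY)
  ∠VWY = 13.19°

Step 4: From VW = 8.77, VY = 4, WY = 12, by the inverse law of cosines:
  cos(∠WVY) = (VW² + VY² - WY²) / (2·VW·VY)
  ∠WVY = 136.81°

Step 5: From VP = 10.09, PC = 11, and ∠VPC = 150°, by the law of cosines:
  VC² = VP² + PC² - 2·VP·PC·cos(150°) = 101.9 + 121 + 192.3 = 415.2
  VC ≈ 20.38

Step 6: From VP = 10.09, VW = 8.77, PW = 5, by the inverse law of cosines:
  cos(∠PVW) = (VP² + VW² - PW²) / (2·VP·VW)
  ∠PVW = 29.7°

Step 7: From PV = 10.09, PW = 5, VW = 8.77, by the inverse law of cosines:
  cos(∠VPW) = (PV² + PW² - VW²) / (2·PV·PW)
  ∠VPW = 60.3°

Step 8: From VC = 20.38, VP = 10.09, CP = 11, by the inverse law of cosines:
  cos(∠CVP) = (VC² + VP² - CP²) / (2·VC·VP)
  ∠CVP = 15.66°

Step 9: From CP = 11, CV = 20.38, PV = 10.09, by the inverse law of cosines:
  cos(∠PCV) = (CP² + CV² - PV²) / (2·CP·CV)
  ∠PCV = 14.34°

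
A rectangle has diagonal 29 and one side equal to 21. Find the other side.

Using the Pythagorean theorem: d^2 = a^2 + b^2
b^2 = d^2 - a^2
b^2 = 841 - 441
b^2 = 400
b = sqrt(400) = 20

20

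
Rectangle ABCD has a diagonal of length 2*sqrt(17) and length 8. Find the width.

b = sqrt(d^2 - a^2) = sqrt(68 - 64) = sqrt(4) = 2

2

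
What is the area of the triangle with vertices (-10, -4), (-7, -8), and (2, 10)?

The Shoelace formula computes the area from vertex coordinates by summing cross products.
For vertices (-10,-4), (-7,-8), (2,10):
Signed sum = -10*-8 - -7*-4 + -7*10 - 2*-8 + 2*-4 - -10*10
= 52 + -54 + 92 = 90
Area = (1/2)|90| = 45.

45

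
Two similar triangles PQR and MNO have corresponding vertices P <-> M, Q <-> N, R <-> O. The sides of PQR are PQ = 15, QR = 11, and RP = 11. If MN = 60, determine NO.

k = 60/15 = 4. NO = 4 * 11 = 44.

44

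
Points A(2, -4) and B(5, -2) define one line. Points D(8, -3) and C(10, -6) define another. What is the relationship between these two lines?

Slope of line 1: m1 = (-2 - -4)/(5 - 2) = 2/3 = 2/3
Slope of line 2: m2 = (-6 - -3)/(10 - 8) = -3/2 = -3/2
m1 * m2 = (2/3) * (-3/2) = -1 = -1, so the lines are perpendicular.

Perpendicular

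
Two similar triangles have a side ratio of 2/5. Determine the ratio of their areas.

Area ratio = (side ratio)^2 = (2/5)^2 = 4:25.

4:25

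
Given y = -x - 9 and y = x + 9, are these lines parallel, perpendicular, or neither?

Slope of line 1: m1 = -1
Slope of line 2: m2 = 1
m1 * m2 = (-1) * (1) = -1 = -1, so the lines are perpendicular.

Perpendicular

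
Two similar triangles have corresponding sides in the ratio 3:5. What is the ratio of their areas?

Area scales with the square of linear dimensions. If every length is multiplied by 3/5, then the area is multiplied by (3/5)^2 = 9/25.
The area ratio is 9:25.

9:25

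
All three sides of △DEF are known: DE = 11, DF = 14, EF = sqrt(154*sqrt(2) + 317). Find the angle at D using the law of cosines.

When all three sides of a triangle are known, the law of cosines can be rearranged to find any angle.
cos(C) = (a² + b² - c²) / (2ab) gives cos(D) = -sqrt(2)/2.
Taking the inverse cosine: D = 135°.

135°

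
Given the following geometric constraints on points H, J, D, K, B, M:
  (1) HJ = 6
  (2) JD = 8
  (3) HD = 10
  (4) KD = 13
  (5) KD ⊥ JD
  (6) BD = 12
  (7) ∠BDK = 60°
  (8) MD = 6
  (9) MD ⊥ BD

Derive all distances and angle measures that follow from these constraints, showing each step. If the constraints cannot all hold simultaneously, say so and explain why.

The constraints are consistent.

Step 1: From JD = 8, DK = 13, and ∠JDK = 90°, by the law of cosines:
  JK² = JD² + DK² - 2·JD·DK·cos(90°) = 64 + 169 - 0 = 233
  JK ≈ 15.26

Step 2: From KD = 13, DB = 12, and ∠KDB = 60°, by the law of cosines:
  KB² = KD² + DB² - 2·KD·DB·cos(60°) = 169 + 144 - 156 = 157
  KB = √157

Step 3: From BD = 12, DM = 6, and ∠BDM = 90°, by the law of cosines:
  BM² = BD² + DM² - 2·BD·DM·cos(90°) = 144 + 36 - 0 = 180
  BM = 6·√5

Step 4: From HD = 10, HJ = 6, DJ = 8, by the inverse law of cosines:
  cos(∠DHJ) = (HD² + HJ² - DJ²) / (2·HD·HJ)
  ∠DHJ = 53.13°

Step 5: From JD = 8, JH = 6, DH = 10, by the inverse law of cosines:
  cos(∠DJH) = (JD² + JH² - DH²) / (2·JD·JH)
  ∠DJH = 90°

Step 6: From DH = 10, DJ = 8, HJ = 6, by the inverse law of cosines:
  cos(∠HDJ) = (DH² + DJ² - HJ²) / (2·DH·DJ)
  ∠HDJ = 36.87°

Step 7: From JD = 8, JK = 15.26, DK = 13, by the inverse law of cosines:
  cos(∠DJK) = (JD² + JK² - DK²) / (2·JD·JK)
  ∠DJK = 58.39°

Step 8: From KB = √157, KD = 13, BD = 12, by the inverse law of cosines:
  cos(∠BKD) = (KB² + KD² - BD²) / (2·KB·KD)
  ∠BKD = 56.04°

Step 9: From KD = 13, KJ = 15.26, DJ = 8, by the inverse law of cosines:
  cos(∠DKJ) = (KD² + KJ² - DJ²) / (2·KD·KJ)
  ∠DKJ = 31.61°

Step 10: From BD = 12, BK = √157, DK = 13, by the inverse law of cosines:
  cos(∠DBK) = (BD² + BK² - DK²) / (2·BD·BK)
  ∠DBK = 63.96°

Step 11: From BD = 12, BM = 6·√5, DM = 6, by the inverse law of cosines:
  cos(∠DBM) = (BD² + BM² - DM²) / (2·BD·BM)
  ∠DBM = 26.57°

Step 12: From MB = 6·√5, MD = 6, BD = 12, by the inverse law of cosines:
  cos(∠BMD) = (MB² + MD² - BD²) / (2·MB·MD)
  ∠BMD = 63.43°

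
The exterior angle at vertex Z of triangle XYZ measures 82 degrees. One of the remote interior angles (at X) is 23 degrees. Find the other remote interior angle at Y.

By the exterior angle theorem: exterior angle = sum of remote interior angles.
82 = 23 + angle Y
angle Y = 82 - 23 = 59 degrees

59 degrees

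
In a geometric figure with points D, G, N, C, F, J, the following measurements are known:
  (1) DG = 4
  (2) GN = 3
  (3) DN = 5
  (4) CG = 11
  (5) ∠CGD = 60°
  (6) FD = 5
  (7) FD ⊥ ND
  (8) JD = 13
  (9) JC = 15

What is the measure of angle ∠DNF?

Step 1: By the law of cosines on triangle NDF: NF² = 5² + 5² − 2·5·5·cos(90°) = 50, so NF = 5·√2.
Step 2: By the inverse law of cosines on triangle DNF: cos(∠DNF) = (5² + (5·√2)² − 5²) / (2·5·5·√2) = 50/70.71 = 0.7071, so ∠DNF = 45°.

Therefore, the measure of angle ∠DNF = 45°.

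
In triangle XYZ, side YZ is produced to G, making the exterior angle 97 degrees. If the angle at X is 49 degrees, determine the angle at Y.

angle Y = 97 - 49 = 48 degrees (exterior angle theorem).

48 degrees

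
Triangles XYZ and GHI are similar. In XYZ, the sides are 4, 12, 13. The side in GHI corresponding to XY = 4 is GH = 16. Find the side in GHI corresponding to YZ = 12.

k = 16/4 = 4. HI = 4 * 12 = 48.

48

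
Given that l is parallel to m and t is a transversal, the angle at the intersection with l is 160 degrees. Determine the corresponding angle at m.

Corresponding angles formed by parallel lines and a transversal are equal.
The given angle is 160 degrees.
The corresponding angle = 160 degrees.

160 degrees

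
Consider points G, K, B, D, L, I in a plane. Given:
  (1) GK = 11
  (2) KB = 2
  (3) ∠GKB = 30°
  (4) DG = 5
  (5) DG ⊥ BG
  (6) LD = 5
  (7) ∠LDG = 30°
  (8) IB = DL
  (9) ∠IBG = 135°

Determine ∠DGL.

Step 1: By the law of cosines on triangle GDL: GL² = 5² + 5² − 2·5·5·cos(30°) = 6.7, so GL ≈ 2.59.
Step 2: By the inverse law of cosines on triangle DGL: cos(∠DGL) = (5² + 2.59² − 5²) / (2·5·2.59) = 6.7/25.88 = 0.2588, so ∠DGL = 75°.

Therefore, the measure of angle ∠DGL = 75°.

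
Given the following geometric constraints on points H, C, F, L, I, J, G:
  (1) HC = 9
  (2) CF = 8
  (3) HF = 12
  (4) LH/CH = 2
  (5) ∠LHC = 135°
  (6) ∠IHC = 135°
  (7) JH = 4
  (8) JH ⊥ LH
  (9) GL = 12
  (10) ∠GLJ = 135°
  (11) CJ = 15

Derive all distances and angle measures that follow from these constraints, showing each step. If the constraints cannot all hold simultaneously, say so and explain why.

These constraints are not satisfiable: by the triangle inequality in triangle HCJ, (1) HC = 9 and (7) JH = 4 force CJ ≤ 9 + 4 = 13, but (11) says CJ = 15. No planar figure meets all of them, so nothing further can be derived.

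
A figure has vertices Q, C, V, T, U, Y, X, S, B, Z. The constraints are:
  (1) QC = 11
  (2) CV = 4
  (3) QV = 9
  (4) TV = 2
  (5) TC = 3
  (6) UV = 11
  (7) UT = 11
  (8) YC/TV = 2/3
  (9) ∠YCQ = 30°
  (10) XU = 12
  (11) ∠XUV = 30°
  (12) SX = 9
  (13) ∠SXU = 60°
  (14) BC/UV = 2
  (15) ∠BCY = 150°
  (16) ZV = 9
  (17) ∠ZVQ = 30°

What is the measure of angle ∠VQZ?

Step 1: By the law of cosines on triangle QVZ: QZ² = 9² + 9² − 2·9·9·cos(30°) = 21.7, so QZ ≈ 4.66.
Step 2: By the inverse law of cosines on triangle VQZ: cos(∠VQZ) = (9² + 4.66² − 9²) / (2·9·4.66) = 21.7/83.86 = 0.2588, so ∠VQZ = 75°.

Therefore, the measure of angle ∠VQZ = 75°.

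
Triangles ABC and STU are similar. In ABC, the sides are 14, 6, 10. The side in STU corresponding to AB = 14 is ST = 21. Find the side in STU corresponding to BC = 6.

k = 21/14 = 3/2. TU = 3/2 * 6 = 9.

9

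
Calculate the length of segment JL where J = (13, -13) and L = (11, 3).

d = sqrt((-2)^2 + (16)^2) = sqrt(260) = 2*sqrt(65)

2*sqrt(65)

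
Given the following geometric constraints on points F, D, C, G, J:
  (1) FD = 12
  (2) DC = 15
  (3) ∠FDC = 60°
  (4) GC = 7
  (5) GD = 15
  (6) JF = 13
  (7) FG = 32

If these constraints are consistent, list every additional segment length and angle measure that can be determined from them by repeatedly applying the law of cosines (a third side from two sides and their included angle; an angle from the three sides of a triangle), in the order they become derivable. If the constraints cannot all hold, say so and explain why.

These constraints are not satisfiable: by the triangle inequality in triangle DFG, (1) FD = 12 and (5) GD = 15 force FG ≤ 12 + 15 = 27, but (7) says FG = 32. No planar figure meets all of them, so nothing further can be derived.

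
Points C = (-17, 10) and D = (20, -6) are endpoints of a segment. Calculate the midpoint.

M = ((x₁ + x₂)/2, (y₁ + y₂)/2)
= ((-17 + 20)/2, (10 + -6)/2)
= (3/2, 4/2) = (3/2, 2)

(3/2, 2)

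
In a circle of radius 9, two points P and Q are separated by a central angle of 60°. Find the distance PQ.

Drop a perpendicular from the center to the chord, bisecting both the chord and the central angle.
Each half-chord = r sin(θ/2) = 9 sin(30°).
The full chord = 2 × 9 × sin(30°) = 9.

9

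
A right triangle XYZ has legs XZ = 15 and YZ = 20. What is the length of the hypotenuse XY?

In a right triangle, the square of the hypotenuse equals the sum of the squares of the two legs.
The legs are 15 and 20, so the hypotenuse = sqrt(225 + 400) = sqrt(625) = 25.

25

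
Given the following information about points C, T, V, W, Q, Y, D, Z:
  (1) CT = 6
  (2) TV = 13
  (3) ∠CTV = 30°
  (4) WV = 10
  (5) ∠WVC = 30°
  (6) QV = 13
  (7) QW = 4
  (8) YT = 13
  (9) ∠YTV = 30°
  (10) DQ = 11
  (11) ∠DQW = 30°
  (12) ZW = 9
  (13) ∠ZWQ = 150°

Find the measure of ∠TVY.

Step 1: By the law of cosines on triangle VTY: VY² = 13² + 13² − 2·13·13·cos(30°) = 45.28, so VY ≈ 6.73.
Step 2: By the inverse law of cosines on triangle TVY: cos(∠TVY) = (13² + 6.73² − 13²) / (2·13·6.73) = 45.28/174.96 = 0.2588, so ∠TVY = 75°.

Therefore, the measure of angle ∠TVY = 75°.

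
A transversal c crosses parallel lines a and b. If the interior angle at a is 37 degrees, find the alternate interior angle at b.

Alternate interior angles lie on opposite sides of the transversal, between the parallel lines.
By the alternate interior angle theorem, they are equal: 37 degrees.

37 degrees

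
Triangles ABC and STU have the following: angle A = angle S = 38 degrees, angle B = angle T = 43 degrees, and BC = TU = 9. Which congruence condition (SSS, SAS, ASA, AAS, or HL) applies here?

The given information matches AAS: Two pairs of corresponding angles and a non-included side are equal (Angle-Angle-Side).

AAS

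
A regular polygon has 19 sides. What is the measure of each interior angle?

Each interior angle of a regular n-gon is (n - 2) * 180 / n.
For n = 19: (19 - 2) * 180 / 19 = 3060/19 = 3060/19 degrees.

3060/19 degrees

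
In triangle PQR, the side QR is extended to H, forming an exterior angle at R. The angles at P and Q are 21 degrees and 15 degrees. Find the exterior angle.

Exterior angle = 21 + 15 = 36 degrees (exterior angle theorem).

36 degrees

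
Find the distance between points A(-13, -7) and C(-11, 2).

d = sqrt((-11 - -13)^2 + (2 - -7)^2)
d = sqrt(2^2 + 9^2)
d = sqrt(4 + 81)
d = sqrt(85)

sqrt(85)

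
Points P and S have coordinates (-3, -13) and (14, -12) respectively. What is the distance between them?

d = sqrt((17)^2 + (1)^2) = sqrt(290)

sqrt(290)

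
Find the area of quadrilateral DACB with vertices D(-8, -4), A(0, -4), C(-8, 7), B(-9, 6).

Shoelace: sum of cross terms = 99, Area = (1/2)|99| = 99/2

99/2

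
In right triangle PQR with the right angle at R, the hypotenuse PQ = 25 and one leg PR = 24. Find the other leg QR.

QR = sqrt(25^2 - 24^2) = sqrt(49) = 7

7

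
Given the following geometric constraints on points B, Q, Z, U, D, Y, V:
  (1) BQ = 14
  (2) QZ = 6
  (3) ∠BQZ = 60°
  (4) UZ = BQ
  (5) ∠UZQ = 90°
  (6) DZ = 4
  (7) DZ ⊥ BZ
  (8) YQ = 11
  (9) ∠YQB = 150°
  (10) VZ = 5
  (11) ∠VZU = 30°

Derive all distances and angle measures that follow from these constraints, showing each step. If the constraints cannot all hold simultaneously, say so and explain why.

The constraints are consistent.

From the given relations:
  UZ = BQ = 14

Step 1: From BQ = 14, QZ = 6, and ∠BQZ = 60°, by the law of cosines:
  BZ² = BQ² + QZ² - 2·BQ·QZ·cos(60°) = 196 + 36 - 84 = 148
  BZ = 2·√37

Step 2: From BQ = 14, QY = 11, and ∠BQY = 150°, by the law of cosines:
  BY² = BQ² + QY² - 2·BQ·QY·cos(150°) = 196 + 121 + 266.7 = 583.7
  BY ≈ 24.16

Step 3: From QZ = 6, ZU = 14, and ∠QZU = 90°, by the law of cosines:
  QU² = QZ² + ZU² - 2·QZ·ZU·cos(90°) = 36 + 196 - 0 = 232
  QU = 2·√58

Step 4: From UZ = 14, ZV = 5, and ∠UZV = 30°, by the law of cosines:
  UV² = UZ² + ZV² - 2·UZ·ZV·cos(30°) = 196 + 25 - 121.2 = 99.76
  UV ≈ 9.99

Step 5: From BZ = 2·√37, ZD = 4, and ∠BZD = 90°, by the law of cosines:
  BD² = BZ² + ZD² - 2·BZ·ZD·cos(90°) = 148 + 16 - 0 = 164
  BD = 2·√41

Step 6: From BQ = 14, BY = 24.16, QY = 11, by the inverse law of cosines:
  cos(∠QBY) = (BQ² + BY² - QY²) / (2·BQ·BY)
  ∠QBY = 13.16°

Step 7: From BQ = 14, BZ = 2·√37, QZ = 6, by the inverse law of cosines:
  cos(∠QBZ) = (BQ² + BZ² - QZ²) / (2·BQ·BZ)
  ∠QBZ = 25.28°

Step 8: From QU = 2·√58, QZ = 6, UZ = 14, by the inverse law of cosines:
  cos(∠UQZ) = (QU² + QZ² - UZ²) / (2·QU·QZ)
  ∠UQZ = 66.8°

Step 9: From ZB = 2·√37, ZQ = 6, BQ = 14, by the inverse law of cosines:
  cos(∠BZQ) = (ZB² + ZQ² - BQ²) / (2·ZB·ZQ)
  ∠BZQ = 94.72°

Step 10: From UQ = 2·√58, UZ = 14, QZ = 6, by the inverse law of cosines:
  cos(∠QUZ) = (UQ² + UZ² - QZ²) / (2·UQ·UZ)
  ∠QUZ = 23.2°

Step 11: From UV = 9.99, UZ = 14, VZ = 5, by the inverse law of cosines:
  cos(∠VUZ) = (UV² + UZ² - VZ²) / (2·UV·UZ)
  ∠VUZ = 14.5°

Step 12: From YB = 24.16, YQ = 11, BQ = 14, by the inverse law of cosines:
  cos(∠BYQ) = (YB² + YQ² - BQ²) / (2·YB·YQ)
  ∠BYQ = 16.84°

Step 13: From VU = 9.99, VZ = 5, UZ = 14, by the inverse law of cosines:
  cos(∠UVZ) = (VU² + VZ² - UZ²) / (2·VU·VZ)
  ∠UVZ = 135.5°

Step 14: From BD = 2·√41, BZ = 2·√37, DZ = 4, by the inverse law of cosines:
  cos(∠DBZ) = (BD² + BZ² - DZ²) / (2·BD·BZ)
  ∠DBZ = 18.2°

Step 15: From DB = 2·√41, DZ = 4, BZ = 2·√37, by the inverse law of cosines:
  cos(∠BDZ) = (DB² + DZ² - BZ²) / (2·DB·DZ)
  ∠BDZ = 71.8°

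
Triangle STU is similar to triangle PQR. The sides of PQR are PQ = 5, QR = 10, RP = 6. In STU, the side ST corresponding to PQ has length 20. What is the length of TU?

Similar triangles have proportional sides. Setting up the proportion:
ST / PQ = TU / QR
20 / 5 = TU / 10
TU = 10 * 20 / 5 = 40.

40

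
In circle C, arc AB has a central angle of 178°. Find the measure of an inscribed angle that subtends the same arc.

Inscribed angle = 178° / 2 = 89° (inscribed angle theorem).

89°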